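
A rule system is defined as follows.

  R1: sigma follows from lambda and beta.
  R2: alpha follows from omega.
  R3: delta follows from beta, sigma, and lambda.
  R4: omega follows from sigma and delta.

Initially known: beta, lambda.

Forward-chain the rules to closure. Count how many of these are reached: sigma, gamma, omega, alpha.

lambda and beta hold, so sigma follows (R1).
beta, sigma, and lambda hold, so delta follows (R3).
From sigma and delta, R4 gives omega.
From omega, R2 gives alpha.
sigma: reached.
No rule produces gamma, and it is not given.
omega: reached.
alpha: reached.
Reached: sigma, omega, and alpha — 3 of the 4.

3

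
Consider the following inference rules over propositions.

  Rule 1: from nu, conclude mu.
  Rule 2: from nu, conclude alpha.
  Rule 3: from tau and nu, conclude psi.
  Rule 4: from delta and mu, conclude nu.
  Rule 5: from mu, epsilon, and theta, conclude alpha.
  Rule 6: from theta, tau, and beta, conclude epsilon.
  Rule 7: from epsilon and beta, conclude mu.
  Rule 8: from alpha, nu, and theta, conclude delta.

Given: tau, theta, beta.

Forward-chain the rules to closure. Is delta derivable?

delta would need alpha, nu, and theta (Rule 8), but nu is never established.

No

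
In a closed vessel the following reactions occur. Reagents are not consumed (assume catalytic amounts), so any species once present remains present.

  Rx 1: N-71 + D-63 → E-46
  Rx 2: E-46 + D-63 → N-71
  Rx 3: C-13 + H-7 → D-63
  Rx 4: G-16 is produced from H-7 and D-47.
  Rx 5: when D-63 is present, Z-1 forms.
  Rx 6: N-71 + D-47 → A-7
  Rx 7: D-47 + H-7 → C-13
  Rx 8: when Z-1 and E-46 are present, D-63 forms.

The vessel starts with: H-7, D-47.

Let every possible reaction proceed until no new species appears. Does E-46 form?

E-46 would need N-71 and D-63 (Rx 1), but N-71 never forms.

No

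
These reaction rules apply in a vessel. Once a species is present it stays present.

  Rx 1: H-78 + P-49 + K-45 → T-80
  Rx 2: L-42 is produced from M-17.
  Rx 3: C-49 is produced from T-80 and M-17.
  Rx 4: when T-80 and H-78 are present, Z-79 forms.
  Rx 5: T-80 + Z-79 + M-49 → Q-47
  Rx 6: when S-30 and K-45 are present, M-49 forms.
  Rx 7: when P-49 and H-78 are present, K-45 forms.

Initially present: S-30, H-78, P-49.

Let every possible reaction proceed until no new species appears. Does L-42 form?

No

L-42 would need M-17 (Rx 2), but M-17 never forms.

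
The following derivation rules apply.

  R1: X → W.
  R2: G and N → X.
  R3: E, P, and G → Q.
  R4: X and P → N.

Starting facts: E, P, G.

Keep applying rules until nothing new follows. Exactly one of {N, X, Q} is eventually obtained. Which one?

E, P, and G hold, so Q follows (R3).
X would need G and N (R2), but N is never established. N would need X and P (R4), but X is never established.

Q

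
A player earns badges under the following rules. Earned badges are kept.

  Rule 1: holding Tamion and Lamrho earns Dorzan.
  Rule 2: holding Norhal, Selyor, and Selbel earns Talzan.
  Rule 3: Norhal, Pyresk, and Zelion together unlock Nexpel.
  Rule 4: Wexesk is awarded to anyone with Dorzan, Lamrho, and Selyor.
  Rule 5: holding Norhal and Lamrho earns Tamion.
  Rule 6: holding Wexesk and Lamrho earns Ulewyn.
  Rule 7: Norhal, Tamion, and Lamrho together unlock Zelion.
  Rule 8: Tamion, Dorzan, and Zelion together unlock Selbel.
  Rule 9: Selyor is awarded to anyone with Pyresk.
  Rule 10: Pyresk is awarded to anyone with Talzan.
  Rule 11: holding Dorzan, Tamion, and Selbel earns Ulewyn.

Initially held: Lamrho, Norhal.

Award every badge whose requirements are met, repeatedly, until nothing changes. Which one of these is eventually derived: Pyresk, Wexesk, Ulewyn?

Ulewyn

With Norhal and Lamrho, Tamion is earned (Rule 5).
With Norhal, Tamion, and Lamrho, Zelion is earned (Rule 7).
With Tamion and Lamrho, Dorzan is earned (Rule 1).
With Tamion, Dorzan, and Zelion, Selbel is earned (Rule 8).
With Dorzan, Tamion, and Selbel, Ulewyn is earned (Rule 11).
Pyresk would need Talzan (Rule 10), but Talzan is never earned. Wexesk would need Dorzan, Lamrho, and Selyor (Rule 4), but Selyor is never earned.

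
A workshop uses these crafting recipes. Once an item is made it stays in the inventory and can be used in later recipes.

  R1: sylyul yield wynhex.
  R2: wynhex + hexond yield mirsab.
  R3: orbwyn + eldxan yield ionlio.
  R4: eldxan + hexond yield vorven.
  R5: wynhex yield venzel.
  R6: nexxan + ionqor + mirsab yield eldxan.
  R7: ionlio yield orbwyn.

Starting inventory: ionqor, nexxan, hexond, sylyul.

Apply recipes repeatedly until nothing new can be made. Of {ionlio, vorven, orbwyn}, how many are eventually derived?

Using R1, sylyul makes wynhex.
Using R2, wynhex and hexond make mirsab.
nexxan + ionqor + mirsab → eldxan (R6).
eldxan + hexond → vorven (R4).
ionlio would need orbwyn and eldxan (R3), but orbwyn is never obtained.
vorven: reached.
orbwyn would need ionlio (R7), but ionlio is never obtained.
Reached: vorven — 1 of the 3.

1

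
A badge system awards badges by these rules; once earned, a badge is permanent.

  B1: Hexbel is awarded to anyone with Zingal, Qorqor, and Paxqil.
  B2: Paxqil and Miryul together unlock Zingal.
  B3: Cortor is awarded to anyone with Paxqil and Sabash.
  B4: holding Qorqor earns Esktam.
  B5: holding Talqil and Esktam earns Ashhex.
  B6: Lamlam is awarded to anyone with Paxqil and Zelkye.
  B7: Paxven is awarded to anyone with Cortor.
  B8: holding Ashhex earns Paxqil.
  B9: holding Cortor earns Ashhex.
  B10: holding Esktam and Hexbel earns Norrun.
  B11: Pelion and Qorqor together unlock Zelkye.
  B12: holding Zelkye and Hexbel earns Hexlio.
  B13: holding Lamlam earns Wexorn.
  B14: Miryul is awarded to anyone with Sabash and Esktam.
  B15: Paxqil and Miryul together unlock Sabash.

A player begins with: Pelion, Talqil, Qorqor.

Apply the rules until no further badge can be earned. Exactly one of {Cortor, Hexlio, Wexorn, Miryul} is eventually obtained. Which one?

With Pelion and Qorqor, Zelkye is earned (B11).
With Qorqor, Esktam is earned (B4).
With Talqil and Esktam, Ashhex is earned (B5).
With Ashhex, Paxqil is earned (B8).
With Paxqil and Zelkye, Lamlam is earned (B6).
With Lamlam, Wexorn is earned (B13).
Hexlio would need Zelkye and Hexbel (B12), but Hexbel is never earned. Miryul would need Sabash and Esktam (B14), but Sabash is never earned. Cortor would need Paxqil and Sabash (B3), but Sabash is never earned.

Wexorn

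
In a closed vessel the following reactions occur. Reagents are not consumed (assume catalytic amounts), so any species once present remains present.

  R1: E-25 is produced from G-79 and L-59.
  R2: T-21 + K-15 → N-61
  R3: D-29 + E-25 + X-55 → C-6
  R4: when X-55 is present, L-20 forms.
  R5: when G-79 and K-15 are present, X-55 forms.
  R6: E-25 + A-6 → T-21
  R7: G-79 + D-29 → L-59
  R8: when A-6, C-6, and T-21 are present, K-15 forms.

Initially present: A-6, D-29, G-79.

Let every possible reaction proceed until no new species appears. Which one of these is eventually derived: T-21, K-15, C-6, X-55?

T-21

G-79 and D-29 present → L-59 forms (R7).
G-79 and L-59 present → E-25 forms (R1).
E-25 and A-6 present → T-21 forms (R6).
C-6 would need D-29, E-25, and X-55 (R3), but X-55 never forms. K-15 would need A-6, C-6, and T-21 (R8), but C-6 never forms. X-55 would need G-79 and K-15 (R5), but K-15 never forms.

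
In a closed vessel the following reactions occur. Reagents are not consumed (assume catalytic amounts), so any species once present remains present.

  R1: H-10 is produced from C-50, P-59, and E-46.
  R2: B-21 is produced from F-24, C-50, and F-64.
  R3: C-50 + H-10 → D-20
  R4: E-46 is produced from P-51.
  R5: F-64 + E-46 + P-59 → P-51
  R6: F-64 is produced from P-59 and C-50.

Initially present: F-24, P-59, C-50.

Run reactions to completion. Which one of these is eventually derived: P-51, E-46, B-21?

B-21

P-59 and C-50 present → F-64 forms (R6).
F-24, C-50, and F-64 present → B-21 forms (R2).
E-46 would need P-51 (R4), but P-51 never forms. P-51 would need F-64, E-46, and P-59 (R5), but E-46 never forms.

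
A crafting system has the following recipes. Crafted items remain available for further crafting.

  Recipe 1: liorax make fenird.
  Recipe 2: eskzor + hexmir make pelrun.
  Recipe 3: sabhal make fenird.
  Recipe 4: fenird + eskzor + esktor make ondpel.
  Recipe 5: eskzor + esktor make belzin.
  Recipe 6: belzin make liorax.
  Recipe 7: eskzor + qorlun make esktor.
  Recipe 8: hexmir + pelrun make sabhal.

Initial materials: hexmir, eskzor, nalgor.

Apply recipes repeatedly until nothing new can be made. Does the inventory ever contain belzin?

No

belzin would need eskzor and esktor (Recipe 5), but esktor is never obtained.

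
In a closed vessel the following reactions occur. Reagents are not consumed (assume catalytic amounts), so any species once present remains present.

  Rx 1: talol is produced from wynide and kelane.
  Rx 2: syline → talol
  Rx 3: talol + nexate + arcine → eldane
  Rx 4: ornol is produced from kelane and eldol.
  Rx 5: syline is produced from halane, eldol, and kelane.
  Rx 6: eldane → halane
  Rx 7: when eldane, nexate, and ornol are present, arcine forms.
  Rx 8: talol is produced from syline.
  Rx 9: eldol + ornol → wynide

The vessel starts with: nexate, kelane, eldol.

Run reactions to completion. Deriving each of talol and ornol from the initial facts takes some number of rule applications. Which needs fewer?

ornol: kelane and eldol present → ornol forms (Rx 4). [1 rule application]
talol: kelane and eldol present → ornol forms (Rx 4). eldol and ornol present → wynide forms (Rx 9). wynide and kelane present → talol forms (Rx 1). [3 rule applications]
ornol needs fewer.

ornol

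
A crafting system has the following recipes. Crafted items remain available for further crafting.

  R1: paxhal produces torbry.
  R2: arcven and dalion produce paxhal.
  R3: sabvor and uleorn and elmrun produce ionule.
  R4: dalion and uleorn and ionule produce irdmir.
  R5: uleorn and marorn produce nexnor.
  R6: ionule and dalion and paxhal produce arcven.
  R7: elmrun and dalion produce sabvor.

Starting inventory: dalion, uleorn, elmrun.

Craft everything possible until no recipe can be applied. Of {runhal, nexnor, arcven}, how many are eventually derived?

0

No rule produces runhal, and it is not given.
nexnor would need uleorn and marorn (R5), but marorn is never obtained.
arcven would need ionule, dalion, and paxhal (R6), but paxhal is never obtained.
None of the 3 are reached.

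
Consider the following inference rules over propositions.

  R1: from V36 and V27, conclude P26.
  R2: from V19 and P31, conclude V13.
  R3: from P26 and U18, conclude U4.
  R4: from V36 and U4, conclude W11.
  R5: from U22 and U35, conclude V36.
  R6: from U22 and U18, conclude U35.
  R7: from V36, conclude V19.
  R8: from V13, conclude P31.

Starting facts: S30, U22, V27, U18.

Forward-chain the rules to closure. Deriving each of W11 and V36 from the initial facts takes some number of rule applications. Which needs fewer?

V36

V36: U22 and U18 hold, so U35 follows (R6). U22 and U35 hold, so V36 follows (R5). [2 rule applications]
W11: U22 and U18 hold, so U35 follows (R6). U22 and U35 hold, so V36 follows (R5). From V36 and V27, R1 gives P26. From P26 and U18, R3 gives U4. V36 and U4 hold, so W11 follows (R4). [5 rule applications]
V36 needs fewer.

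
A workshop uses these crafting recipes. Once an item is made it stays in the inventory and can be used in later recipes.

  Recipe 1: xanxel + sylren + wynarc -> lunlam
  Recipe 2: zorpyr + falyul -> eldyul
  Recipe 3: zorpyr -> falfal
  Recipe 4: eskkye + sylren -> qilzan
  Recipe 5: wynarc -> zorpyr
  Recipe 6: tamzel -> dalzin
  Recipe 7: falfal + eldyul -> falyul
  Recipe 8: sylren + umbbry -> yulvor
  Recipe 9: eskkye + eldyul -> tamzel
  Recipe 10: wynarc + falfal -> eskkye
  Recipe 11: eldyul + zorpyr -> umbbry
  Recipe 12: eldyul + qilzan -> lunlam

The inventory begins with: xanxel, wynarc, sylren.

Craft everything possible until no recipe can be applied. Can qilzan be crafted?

Using Recipe 5, wynarc makes zorpyr.
zorpyr -> falfal (Recipe 3).
wynarc + falfal -> eskkye (Recipe 10).
Using Recipe 4, eskkye and sylren make qilzan.

Yes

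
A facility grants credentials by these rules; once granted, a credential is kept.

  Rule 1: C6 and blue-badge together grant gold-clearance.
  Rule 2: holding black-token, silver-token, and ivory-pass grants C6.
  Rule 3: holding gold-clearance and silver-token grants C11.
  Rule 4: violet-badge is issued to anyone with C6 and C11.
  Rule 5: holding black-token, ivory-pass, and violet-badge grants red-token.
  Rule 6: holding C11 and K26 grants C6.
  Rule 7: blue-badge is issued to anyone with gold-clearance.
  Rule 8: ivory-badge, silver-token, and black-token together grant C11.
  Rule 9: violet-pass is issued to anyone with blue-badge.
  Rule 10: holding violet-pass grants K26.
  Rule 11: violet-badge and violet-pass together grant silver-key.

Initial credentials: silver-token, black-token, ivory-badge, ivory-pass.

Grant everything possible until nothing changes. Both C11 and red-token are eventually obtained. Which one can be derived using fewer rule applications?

C11

C11: Holding ivory-badge, silver-token, and black-token grants C11 (Rule 8). [1 rule application]
red-token: Holding black-token, silver-token, and ivory-pass grants C6 (Rule 2). Holding ivory-badge, silver-token, and black-token grants C11 (Rule 8). Holding C6 and C11 grants violet-badge (Rule 4). Holding black-token, ivory-pass, and violet-badge grants red-token (Rule 5). [4 rule applications]
C11 needs fewer.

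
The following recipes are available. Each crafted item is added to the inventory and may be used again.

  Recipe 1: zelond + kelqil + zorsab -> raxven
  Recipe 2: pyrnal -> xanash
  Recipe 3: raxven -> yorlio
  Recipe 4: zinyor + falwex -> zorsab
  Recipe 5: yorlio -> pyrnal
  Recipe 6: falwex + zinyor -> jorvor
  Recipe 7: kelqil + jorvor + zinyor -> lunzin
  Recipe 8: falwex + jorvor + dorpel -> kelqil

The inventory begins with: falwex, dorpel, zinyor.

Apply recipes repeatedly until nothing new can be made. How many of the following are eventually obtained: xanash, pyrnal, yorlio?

0

xanash would need pyrnal (Recipe 2), but pyrnal is never obtained.
pyrnal would need yorlio (Recipe 5), but yorlio is never obtained.
yorlio would need raxven (Recipe 3), but raxven is never obtained.
None of the 3 are reached.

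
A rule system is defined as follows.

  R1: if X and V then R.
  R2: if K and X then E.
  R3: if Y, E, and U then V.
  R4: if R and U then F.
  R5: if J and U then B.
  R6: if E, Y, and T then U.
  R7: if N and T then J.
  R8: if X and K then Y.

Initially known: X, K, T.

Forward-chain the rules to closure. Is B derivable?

B would need J and U (R5), but J is never established.

No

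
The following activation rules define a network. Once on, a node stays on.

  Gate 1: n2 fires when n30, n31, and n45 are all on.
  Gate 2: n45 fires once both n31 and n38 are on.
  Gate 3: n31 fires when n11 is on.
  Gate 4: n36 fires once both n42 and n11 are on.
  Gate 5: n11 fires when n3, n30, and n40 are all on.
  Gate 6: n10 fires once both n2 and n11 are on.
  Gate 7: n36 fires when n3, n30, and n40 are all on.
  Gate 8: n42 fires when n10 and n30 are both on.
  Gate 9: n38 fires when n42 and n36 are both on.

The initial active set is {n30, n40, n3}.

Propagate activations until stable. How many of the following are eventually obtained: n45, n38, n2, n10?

0

n45 would need n31 and n38 (Gate 2), but n38 never turns on.
n38 would need n42 and n36 (Gate 9), but n42 never turns on.
n2 would need n30, n31, and n45 (Gate 1), but n45 never turns on.
n10 would need n2 and n11 (Gate 6), but n2 never turns on.
None of the 4 are reached.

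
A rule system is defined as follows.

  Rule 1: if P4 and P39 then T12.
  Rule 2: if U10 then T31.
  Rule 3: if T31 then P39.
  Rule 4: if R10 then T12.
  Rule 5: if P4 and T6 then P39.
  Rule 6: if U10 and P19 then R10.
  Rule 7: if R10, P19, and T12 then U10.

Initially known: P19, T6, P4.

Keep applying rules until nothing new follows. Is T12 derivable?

Yes

P4 and T6 hold, so P39 follows (Rule 5).
P4 and P39 hold, so T12 follows (Rule 1).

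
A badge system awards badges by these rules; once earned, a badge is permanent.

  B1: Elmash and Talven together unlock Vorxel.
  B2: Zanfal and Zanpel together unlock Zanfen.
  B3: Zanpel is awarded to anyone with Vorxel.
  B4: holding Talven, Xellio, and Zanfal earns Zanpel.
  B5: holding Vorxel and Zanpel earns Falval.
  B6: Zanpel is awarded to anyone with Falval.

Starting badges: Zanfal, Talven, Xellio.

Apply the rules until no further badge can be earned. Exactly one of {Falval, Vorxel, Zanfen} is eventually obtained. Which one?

Zanfen

With Talven, Xellio, and Zanfal, Zanpel is earned (B4).
With Zanfal and Zanpel, Zanfen is earned (B2).
Vorxel would need Elmash and Talven (B1), but Elmash is never earned. Falval would need Vorxel and Zanpel (B5), but Vorxel is never earned.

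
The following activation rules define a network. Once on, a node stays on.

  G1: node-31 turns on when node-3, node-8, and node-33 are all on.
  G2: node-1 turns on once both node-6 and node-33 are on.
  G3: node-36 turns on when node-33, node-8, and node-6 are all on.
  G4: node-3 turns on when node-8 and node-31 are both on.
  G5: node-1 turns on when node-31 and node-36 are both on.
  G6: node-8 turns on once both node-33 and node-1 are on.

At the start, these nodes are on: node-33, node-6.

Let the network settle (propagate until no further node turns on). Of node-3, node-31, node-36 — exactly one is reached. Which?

G2: node-6 and node-33 on → node-1 on.
G6: node-33 and node-1 on → node-8 on.
G3: node-33, node-8, and node-6 on → node-36 on.
node-3 would need node-8 and node-31 (G4), but node-31 never turns on. node-31 would need node-3, node-8, and node-33 (G1), but node-3 never turns on.

node-36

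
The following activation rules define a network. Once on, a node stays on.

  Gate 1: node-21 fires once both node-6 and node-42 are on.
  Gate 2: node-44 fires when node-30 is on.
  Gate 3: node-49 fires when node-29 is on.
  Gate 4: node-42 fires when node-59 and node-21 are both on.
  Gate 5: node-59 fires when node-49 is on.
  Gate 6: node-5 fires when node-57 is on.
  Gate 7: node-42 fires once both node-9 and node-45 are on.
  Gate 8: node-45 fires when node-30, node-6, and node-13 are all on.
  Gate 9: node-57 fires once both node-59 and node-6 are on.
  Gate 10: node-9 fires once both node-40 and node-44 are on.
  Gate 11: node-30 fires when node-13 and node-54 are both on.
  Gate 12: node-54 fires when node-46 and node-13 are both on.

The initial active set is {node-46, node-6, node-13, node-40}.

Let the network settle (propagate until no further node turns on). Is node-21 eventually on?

node-46 and node-13 are on, so node-54 fires (Gate 12).
node-13 and node-54 are on, so node-30 fires (Gate 11).
node-30, node-6, and node-13 are on, so node-45 fires (Gate 8).
node-30 is on, so node-44 fires (Gate 2).
Gate 10: node-40 and node-44 on → node-9 on.
Gate 7: node-9 and node-45 on → node-42 on.
node-6 and node-42 are on, so node-21 fires (Gate 1).

Yes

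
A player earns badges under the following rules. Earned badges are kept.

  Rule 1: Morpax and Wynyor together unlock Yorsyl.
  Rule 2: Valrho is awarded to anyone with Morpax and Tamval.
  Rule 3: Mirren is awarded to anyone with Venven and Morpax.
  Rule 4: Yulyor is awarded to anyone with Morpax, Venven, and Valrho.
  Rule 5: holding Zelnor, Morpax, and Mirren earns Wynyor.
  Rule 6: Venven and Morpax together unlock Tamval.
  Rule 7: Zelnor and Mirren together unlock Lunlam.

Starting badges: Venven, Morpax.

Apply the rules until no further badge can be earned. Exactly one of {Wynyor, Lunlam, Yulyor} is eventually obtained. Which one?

With Venven and Morpax, Tamval is earned (Rule 6).
With Morpax and Tamval, Valrho is earned (Rule 2).
With Morpax, Venven, and Valrho, Yulyor is earned (Rule 4).
Lunlam would need Zelnor and Mirren (Rule 7), but Zelnor is never earned. Wynyor would need Zelnor, Morpax, and Mirren (Rule 5), but Zelnor is never earned.

Yulyor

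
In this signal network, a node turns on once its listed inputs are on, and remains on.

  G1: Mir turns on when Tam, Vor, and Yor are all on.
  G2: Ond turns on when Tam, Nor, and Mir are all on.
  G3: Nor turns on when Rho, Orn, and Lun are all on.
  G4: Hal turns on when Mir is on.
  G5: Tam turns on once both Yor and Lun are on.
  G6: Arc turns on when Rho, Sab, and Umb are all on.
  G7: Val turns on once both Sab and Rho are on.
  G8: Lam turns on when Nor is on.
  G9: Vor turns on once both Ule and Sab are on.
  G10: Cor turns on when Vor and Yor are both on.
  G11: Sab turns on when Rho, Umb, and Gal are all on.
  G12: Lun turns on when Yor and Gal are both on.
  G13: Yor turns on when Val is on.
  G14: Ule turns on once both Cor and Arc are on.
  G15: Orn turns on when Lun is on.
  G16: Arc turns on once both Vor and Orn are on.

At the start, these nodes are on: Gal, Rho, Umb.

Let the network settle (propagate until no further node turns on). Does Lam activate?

Yes

G11: Rho, Umb, and Gal on → Sab on.
G7: Sab and Rho on → Val on.
G13: Val on → Yor on.
G12: Yor and Gal on → Lun on.
Lun is on, so Orn turns on (G15).
Rho, Orn, and Lun are on, so Nor turns on (G3).
G8: Nor on → Lam on.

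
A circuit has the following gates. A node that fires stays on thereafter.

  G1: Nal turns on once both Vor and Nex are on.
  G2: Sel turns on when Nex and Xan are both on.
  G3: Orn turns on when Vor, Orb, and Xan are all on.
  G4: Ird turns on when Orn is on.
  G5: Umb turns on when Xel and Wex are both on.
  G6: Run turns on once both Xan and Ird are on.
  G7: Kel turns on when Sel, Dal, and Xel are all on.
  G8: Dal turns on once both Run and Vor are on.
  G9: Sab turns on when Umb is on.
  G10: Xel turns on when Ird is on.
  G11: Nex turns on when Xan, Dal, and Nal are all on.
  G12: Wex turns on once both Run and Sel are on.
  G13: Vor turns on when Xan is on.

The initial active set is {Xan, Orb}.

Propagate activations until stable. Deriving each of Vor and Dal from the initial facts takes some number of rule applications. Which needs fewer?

Vor

Vor: G13: Xan on → Vor on. [1 rule application]
Dal: G13: Xan on → Vor on. G3: Vor, Orb, and Xan on → Orn on. G4: Orn on → Ird on. G6: Xan and Ird on → Run on. Run and Vor are on, so Dal turns on (G8). [5 rule applications]
Vor needs fewer.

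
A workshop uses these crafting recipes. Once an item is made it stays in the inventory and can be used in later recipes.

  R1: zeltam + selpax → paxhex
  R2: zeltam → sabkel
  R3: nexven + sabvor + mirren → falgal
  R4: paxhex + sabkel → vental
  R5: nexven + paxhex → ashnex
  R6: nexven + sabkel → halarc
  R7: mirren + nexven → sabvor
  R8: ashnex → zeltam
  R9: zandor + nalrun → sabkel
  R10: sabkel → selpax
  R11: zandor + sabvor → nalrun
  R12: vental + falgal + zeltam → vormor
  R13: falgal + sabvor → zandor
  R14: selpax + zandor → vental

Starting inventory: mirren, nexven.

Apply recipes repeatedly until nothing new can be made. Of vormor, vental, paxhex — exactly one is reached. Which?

mirren + nexven → sabvor (R7).
nexven + sabvor + mirren → falgal (R3).
falgal + sabvor → zandor (R13).
Using R11, zandor and sabvor make nalrun.
Using R9, zandor and nalrun make sabkel.
Using R10, sabkel makes selpax.
Using R14, selpax and zandor make vental.
vormor would need vental, falgal, and zeltam (R12), but zeltam is never obtained. paxhex would need zeltam and selpax (R1), but zeltam is never obtained.

vental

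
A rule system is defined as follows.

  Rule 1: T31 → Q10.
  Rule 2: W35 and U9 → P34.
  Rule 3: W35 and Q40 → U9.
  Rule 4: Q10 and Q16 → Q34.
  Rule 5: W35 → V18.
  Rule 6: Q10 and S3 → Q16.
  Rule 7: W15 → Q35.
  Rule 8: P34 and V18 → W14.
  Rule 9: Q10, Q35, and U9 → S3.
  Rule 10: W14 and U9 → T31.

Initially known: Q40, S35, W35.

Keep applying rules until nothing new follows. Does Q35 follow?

Q35 would need W15 (Rule 7), but W15 is never established.

No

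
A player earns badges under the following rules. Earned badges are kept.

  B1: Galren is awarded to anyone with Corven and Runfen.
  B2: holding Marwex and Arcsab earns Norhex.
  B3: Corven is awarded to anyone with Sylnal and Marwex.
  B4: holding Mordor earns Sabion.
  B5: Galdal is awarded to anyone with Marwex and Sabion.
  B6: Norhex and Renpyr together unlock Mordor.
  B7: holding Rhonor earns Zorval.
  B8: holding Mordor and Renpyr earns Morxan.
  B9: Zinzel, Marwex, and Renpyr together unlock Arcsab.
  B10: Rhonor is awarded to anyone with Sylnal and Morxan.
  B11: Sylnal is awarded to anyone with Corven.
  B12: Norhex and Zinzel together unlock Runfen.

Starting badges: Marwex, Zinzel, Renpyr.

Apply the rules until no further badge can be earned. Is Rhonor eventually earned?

No

Rhonor would need Sylnal and Morxan (B10), but Sylnal is never earned.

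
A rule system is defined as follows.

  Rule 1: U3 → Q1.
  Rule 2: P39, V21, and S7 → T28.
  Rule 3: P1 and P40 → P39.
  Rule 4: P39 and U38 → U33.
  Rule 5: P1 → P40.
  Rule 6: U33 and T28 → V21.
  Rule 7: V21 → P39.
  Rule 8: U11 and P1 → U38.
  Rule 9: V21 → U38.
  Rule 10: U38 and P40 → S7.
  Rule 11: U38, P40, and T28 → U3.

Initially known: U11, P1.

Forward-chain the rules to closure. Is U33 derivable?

Yes

From U11 and P1, Rule 8 gives U38.
P1 holds, so P40 follows (Rule 5).
P1 and P40 hold, so P39 follows (Rule 3).
From P39 and U38, Rule 4 gives U33.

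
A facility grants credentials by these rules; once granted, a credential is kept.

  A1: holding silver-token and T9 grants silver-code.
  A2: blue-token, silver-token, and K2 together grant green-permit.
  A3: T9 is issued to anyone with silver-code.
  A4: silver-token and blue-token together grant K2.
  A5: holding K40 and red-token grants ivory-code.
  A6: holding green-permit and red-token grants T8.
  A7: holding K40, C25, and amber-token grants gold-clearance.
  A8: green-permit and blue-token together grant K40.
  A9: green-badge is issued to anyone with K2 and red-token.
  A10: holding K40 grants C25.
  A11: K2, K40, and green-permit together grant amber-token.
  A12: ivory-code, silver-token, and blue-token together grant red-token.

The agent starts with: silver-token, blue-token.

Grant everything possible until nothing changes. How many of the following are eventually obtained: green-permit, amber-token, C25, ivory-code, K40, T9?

4

Holding silver-token and blue-token grants K2 (A4).
Holding blue-token, silver-token, and K2 grants green-permit (A2).
Holding green-permit and blue-token grants K40 (A8).
Holding K2, K40, and green-permit grants amber-token (A11).
Holding K40 grants C25 (A10).
green-permit: reached.
amber-token: reached.
C25: reached.
ivory-code would need K40 and red-token (A5), but red-token is never granted.
K40: reached.
T9 would need silver-code (A3), but silver-code is never granted.
Reached: green-permit, amber-token, C25, and K40 — 4 of the 6.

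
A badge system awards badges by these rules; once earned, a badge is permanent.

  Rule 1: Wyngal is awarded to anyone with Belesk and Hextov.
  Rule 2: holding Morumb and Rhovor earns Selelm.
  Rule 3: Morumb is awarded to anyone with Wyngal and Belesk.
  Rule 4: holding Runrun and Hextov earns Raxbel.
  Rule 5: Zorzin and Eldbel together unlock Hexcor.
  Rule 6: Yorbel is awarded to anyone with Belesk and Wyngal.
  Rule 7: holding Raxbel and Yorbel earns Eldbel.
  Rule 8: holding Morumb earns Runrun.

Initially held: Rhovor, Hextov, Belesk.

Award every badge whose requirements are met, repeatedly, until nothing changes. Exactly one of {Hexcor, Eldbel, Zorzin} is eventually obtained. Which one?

Eldbel

With Belesk and Hextov, Wyngal is earned (Rule 1).
With Belesk and Wyngal, Yorbel is earned (Rule 6).
With Wyngal and Belesk, Morumb is earned (Rule 3).
With Morumb, Runrun is earned (Rule 8).
With Runrun and Hextov, Raxbel is earned (Rule 4).
With Raxbel and Yorbel, Eldbel is earned (Rule 7).
No rule produces Zorzin, and it is not given. Hexcor would need Zorzin and Eldbel (Rule 5), but Zorzin is never earned.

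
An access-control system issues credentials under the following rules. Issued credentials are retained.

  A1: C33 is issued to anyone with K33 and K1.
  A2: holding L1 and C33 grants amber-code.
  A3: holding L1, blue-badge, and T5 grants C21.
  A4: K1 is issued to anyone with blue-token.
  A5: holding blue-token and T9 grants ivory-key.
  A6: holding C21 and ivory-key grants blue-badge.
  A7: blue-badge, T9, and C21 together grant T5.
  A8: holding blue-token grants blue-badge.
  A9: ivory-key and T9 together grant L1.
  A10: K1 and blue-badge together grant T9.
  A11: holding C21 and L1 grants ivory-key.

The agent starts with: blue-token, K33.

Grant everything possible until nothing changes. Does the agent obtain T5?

T5 would need blue-badge, T9, and C21 (A7), but C21 is never granted.

No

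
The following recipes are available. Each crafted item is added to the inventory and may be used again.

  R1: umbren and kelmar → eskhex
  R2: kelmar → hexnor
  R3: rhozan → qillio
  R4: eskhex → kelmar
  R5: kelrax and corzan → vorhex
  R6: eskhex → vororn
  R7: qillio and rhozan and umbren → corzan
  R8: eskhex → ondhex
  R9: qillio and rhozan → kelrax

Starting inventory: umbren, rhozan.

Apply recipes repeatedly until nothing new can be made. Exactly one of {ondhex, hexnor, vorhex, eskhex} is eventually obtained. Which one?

vorhex

Using R3, rhozan makes qillio.
qillio and rhozan → kelrax (R9).
Using R7, qillio, rhozan, and umbren make corzan.
kelrax and corzan → vorhex (R5).
ondhex would need eskhex (R8), but eskhex is never obtained. eskhex would need umbren and kelmar (R1), but kelmar is never obtained. hexnor would need kelmar (R2), but kelmar is never obtained.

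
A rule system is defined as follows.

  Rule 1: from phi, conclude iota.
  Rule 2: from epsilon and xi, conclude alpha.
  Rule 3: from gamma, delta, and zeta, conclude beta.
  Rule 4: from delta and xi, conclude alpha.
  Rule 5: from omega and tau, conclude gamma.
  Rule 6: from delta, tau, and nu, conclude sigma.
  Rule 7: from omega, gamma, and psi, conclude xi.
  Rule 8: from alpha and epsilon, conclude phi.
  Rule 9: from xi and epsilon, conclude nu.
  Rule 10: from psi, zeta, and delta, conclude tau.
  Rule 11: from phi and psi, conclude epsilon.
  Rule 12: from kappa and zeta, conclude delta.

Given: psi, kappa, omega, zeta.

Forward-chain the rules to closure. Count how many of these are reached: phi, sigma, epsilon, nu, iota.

0

phi would need alpha and epsilon (Rule 8), but epsilon is never established.
sigma would need delta, tau, and nu (Rule 6), but nu is never established.
epsilon would need phi and psi (Rule 11), but phi is never established.
nu would need xi and epsilon (Rule 9), but epsilon is never established.
iota would need phi (Rule 1), but phi is never established.
None of the 5 are reached.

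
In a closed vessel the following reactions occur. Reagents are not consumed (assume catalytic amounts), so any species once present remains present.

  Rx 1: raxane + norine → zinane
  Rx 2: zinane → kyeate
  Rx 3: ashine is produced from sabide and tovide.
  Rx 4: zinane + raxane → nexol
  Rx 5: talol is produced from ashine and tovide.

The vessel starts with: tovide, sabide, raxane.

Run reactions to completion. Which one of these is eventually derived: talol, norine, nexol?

sabide and tovide present → ashine forms (Rx 3).
ashine and tovide present → talol forms (Rx 5).
nexol would need zinane and raxane (Rx 4), but zinane never forms. No rule produces norine, and it is not given.

talol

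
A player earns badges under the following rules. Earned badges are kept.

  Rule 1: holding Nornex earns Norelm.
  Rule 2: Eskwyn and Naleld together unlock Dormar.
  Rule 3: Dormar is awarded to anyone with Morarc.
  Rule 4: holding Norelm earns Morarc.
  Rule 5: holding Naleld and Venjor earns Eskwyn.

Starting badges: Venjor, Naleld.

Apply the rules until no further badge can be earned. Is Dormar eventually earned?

Yes

With Naleld and Venjor, Eskwyn is earned (Rule 5).
With Eskwyn and Naleld, Dormar is earned (Rule 2).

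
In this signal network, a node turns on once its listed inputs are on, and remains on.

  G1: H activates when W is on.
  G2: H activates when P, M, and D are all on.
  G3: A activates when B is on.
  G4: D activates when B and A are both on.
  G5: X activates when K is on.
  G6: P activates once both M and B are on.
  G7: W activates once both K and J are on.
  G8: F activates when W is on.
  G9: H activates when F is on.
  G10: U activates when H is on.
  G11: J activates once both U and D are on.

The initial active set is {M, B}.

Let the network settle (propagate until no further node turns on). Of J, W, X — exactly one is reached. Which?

M and B are on, so P activates (G6).
G3: B on → A on.
G4: B and A on → D on.
P, M, and D are on, so H activates (G2).
H is on, so U activates (G10).
G11: U and D on → J on.
W would need K and J (G7), but K never turns on. X would need K (G5), but K never turns on.

J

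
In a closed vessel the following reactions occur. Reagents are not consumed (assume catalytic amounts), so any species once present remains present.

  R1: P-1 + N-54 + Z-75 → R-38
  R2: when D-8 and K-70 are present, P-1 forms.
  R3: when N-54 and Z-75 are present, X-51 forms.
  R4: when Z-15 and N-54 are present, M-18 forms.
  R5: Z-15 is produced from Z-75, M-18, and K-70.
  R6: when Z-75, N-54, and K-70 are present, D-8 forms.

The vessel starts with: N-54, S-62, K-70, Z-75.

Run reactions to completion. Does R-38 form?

Yes

Z-75, N-54, and K-70 present → D-8 forms (R6).
D-8 and K-70 present → P-1 forms (R2).
P-1, N-54, and Z-75 present → R-38 forms (R1).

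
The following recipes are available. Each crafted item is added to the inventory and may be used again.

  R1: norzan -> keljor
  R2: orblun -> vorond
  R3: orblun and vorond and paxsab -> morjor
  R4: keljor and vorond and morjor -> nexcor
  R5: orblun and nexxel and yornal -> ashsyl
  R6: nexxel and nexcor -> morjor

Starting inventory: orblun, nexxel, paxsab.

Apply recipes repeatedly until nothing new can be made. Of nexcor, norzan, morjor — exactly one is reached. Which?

morjor

orblun -> vorond (R2).
Using R3, orblun, vorond, and paxsab make morjor.
No rule produces norzan, and it is not given. nexcor would need keljor, vorond, and morjor (R4), but keljor is never obtained.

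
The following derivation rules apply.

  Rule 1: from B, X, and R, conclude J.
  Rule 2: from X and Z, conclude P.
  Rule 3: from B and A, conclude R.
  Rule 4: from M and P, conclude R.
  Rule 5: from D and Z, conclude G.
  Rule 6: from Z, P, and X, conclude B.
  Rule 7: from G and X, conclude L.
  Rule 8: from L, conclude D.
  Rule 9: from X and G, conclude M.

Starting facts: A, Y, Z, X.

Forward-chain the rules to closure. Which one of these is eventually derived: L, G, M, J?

X and Z hold, so P follows (Rule 2).
From Z, P, and X, Rule 6 gives B.
From B and A, Rule 3 gives R.
From B, X, and R, Rule 1 gives J.
M would need X and G (Rule 9), but G is never established. L would need G and X (Rule 7), but G is never established. G would need D and Z (Rule 5), but D is never established.

J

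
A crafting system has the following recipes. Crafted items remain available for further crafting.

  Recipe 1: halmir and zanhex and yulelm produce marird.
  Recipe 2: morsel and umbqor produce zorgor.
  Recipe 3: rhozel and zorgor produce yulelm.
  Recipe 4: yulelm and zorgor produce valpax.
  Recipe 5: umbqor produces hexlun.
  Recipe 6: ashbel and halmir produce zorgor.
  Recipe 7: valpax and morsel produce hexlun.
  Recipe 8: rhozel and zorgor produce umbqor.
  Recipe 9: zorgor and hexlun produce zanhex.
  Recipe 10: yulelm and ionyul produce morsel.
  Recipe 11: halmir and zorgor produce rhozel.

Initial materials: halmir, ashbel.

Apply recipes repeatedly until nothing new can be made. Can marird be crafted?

Yes

Using Recipe 6, ashbel and halmir make zorgor.
Using Recipe 11, halmir and zorgor make rhozel.
rhozel and zorgor → yulelm (Recipe 3).
Using Recipe 8, rhozel and zorgor make umbqor.
Using Recipe 5, umbqor makes hexlun.
zorgor and hexlun → zanhex (Recipe 9).
Using Recipe 1, halmir, zanhex, and yulelm make marird.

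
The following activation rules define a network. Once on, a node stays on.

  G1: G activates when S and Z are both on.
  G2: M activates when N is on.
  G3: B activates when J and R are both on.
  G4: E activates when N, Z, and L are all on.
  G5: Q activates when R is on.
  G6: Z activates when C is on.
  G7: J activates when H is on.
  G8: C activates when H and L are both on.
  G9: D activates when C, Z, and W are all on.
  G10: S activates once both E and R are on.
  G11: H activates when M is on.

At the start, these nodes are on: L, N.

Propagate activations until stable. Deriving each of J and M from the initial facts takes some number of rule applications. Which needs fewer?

M: N is on, so M activates (G2). [1 rule application]
J: N is on, so M activates (G2). M is on, so H activates (G11). G7: H on → J on. [3 rule applications]
M needs fewer.

M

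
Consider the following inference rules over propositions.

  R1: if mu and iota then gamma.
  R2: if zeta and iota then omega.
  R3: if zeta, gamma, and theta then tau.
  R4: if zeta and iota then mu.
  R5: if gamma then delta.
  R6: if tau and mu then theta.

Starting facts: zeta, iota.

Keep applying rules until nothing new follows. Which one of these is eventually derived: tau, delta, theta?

delta

From zeta and iota, R4 gives mu.
mu and iota hold, so gamma follows (R1).
gamma holds, so delta follows (R5).
tau would need zeta, gamma, and theta (R3), but theta is never established. theta would need tau and mu (R6), but tau is never established.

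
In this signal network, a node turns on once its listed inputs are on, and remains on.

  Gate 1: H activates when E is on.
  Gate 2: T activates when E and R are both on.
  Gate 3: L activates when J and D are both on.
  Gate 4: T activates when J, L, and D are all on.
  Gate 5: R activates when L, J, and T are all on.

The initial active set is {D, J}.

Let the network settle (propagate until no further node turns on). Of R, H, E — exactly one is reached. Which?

Gate 3: J and D on → L on.
Gate 4: J, L, and D on → T on.
Gate 5: L, J, and T on → R on.
No rule produces E, and it is not given. H would need E (Gate 1), but E never turns on.

R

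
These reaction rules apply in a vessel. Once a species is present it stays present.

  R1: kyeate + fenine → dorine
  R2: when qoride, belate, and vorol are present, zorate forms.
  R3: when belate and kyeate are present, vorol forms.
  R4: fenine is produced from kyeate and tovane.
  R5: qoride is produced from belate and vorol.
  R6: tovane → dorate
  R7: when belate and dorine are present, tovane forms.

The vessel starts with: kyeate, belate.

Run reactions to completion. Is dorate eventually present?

dorate would need tovane (R6), but tovane never forms.

No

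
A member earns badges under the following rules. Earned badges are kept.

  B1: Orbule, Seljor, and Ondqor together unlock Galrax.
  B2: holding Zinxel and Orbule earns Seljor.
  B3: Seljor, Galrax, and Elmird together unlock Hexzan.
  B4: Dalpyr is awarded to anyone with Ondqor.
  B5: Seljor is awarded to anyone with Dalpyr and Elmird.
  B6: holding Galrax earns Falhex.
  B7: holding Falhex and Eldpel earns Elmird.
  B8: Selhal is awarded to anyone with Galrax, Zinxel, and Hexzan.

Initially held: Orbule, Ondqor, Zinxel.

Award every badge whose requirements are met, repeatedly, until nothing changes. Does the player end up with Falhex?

Yes

With Zinxel and Orbule, Seljor is earned (B2).
With Orbule, Seljor, and Ondqor, Galrax is earned (B1).
With Galrax, Falhex is earned (B6).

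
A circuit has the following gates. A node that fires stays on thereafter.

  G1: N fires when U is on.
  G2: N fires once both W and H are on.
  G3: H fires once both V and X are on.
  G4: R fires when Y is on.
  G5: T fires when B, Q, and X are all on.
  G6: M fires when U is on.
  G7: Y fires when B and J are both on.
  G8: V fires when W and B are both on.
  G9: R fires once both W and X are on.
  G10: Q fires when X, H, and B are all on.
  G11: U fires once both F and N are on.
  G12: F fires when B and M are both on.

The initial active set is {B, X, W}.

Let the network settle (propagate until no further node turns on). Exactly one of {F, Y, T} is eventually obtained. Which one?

W and B are on, so V fires (G8).
V and X are on, so H fires (G3).
X, H, and B are on, so Q fires (G10).
G5: B, Q, and X on → T on.
Y would need B and J (G7), but J never turns on. F would need B and M (G12), but M never turns on.

T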